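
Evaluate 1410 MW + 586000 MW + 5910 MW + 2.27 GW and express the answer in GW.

In GW:
  1410 MW = 1410 × 10⁻³ GW = 1.41
  586000 MW = 586000 × 10⁻³ GW = 586
  5910 MW = 5910 × 10⁻³ GW = 5.91
  2.27 GW → 2.27
Sum: 1.41 + 586 + 5.91 + 2.27 = 595.59

595.59 GW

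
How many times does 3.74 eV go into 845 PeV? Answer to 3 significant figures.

226000000000000000

(845 × 10^15) / (3.74) = 225.9 × 10^15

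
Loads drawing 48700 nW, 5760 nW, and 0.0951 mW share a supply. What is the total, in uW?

In uW:
  48700 nW = 48700e-3 uW = 48.7
  5760 nW = 5760e-3 uW = 5.76
  0.0951 mW = 0.0951e3 uW = 95.1
Sum: 48.7 + 5.76 + 95.1 = 149.56

149.56 uW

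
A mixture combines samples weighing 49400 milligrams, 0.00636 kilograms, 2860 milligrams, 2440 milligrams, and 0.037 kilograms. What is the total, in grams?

98.06 grams

In grams:
  49400 milligrams = 49400 × 10⁻³ grams = 49.4
  0.00636 kilograms = 0.00636 × 10³ grams = 6.36
  2860 milligrams = 2860 × 10⁻³ grams = 2.86
  2440 milligrams = 2440 × 10⁻³ grams = 2.44
  0.037 kilograms = 0.037 × 10³ grams = 37
Sum: 49.4 + 6.36 + 2.86 + 2.44 + 37 = 98.06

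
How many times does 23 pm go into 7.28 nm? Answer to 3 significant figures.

(7.28 × 10⁻⁹) / (23 × 10⁻¹²) = 0.3165 × 10³

317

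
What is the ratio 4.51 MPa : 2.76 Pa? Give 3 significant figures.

1630000

(4.51 × 10⁶) / (2.76) = 1.634 × 10⁶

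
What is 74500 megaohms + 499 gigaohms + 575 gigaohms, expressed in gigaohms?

In gigaohms:
  74500 megaohms = 74500e-3 gigaohms = 74.5
  499 gigaohms → 499
  575 gigaohms → 575
Sum: 74.5 + 499 + 575 = 1148.5

1148.5 gigaohms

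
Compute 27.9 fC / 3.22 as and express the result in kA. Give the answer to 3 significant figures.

8.66 kA

(27.9e-15) / (3.22e-18) = 8.6646e3 A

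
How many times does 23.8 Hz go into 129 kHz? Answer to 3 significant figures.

(129 × 10³) / (23.8) = 5.42 × 10³

5420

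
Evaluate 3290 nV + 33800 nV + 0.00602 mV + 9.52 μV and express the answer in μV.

In μV:
  3290 nV = 3290e-3 μV = 3.29
  33800 nV = 33800e-3 μV = 33.8
  0.00602 mV = 0.00602e3 μV = 6.02
  9.52 μV → 9.52
Sum: 3.29 + 33.8 + 6.02 + 9.52 = 52.63

52.63 μV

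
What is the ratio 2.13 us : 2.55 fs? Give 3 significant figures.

(2.13 × 10^-6) / (2.55 × 10^-15) = 0.8353 × 10^9

835000000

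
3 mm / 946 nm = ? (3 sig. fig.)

(3 × 10⁻³) / (946 × 10⁻⁹) = 0.003171 × 10⁶

3170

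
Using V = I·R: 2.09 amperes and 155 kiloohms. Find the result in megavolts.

0.32395 megavolts

2.09 × 155 × 10^3 = 323.95 × 10^3 V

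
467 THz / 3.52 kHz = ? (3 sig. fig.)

133000000000

(467 × 10^12) / (3.52 × 10^3) = 132.7 × 10^9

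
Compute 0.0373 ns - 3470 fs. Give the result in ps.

In ps:
  0.0373 ns = 0.0373e3 ps = 37.3
  3470 fs = 3470e-3 ps = 3.47
Difference: 37.3 - 3.47 = 33.83

33.83 ps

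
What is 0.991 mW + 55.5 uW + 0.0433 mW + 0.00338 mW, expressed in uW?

1093.18 uW

In uW:
  0.991 mW = 0.991 × 10^3 uW = 991
  55.5 uW → 55.5
  0.0433 mW = 0.0433 × 10^3 uW = 43.3
  0.00338 mW = 0.00338 × 10^3 uW = 3.38
Sum: 991 + 55.5 + 43.3 + 3.38 = 1093.18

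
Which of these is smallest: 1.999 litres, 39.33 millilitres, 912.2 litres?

1.999 litres = 1.999 litres
39.33 millilitres = 0.03933 litres
912.2 litres = 912.2 litres

39.33 millilitres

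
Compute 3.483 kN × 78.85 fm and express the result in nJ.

0.27463455 nJ

3.483 × 10^3 × 78.85 × 10^-15 = 274.63455 × 10^-12 J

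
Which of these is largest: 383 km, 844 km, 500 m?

383 km = 383000 m
844 km = 844000 m
500 m = 500 m

844 km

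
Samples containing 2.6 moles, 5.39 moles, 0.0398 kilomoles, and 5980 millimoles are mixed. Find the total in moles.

In moles:
  2.6 moles → 2.6
  5.39 moles → 5.39
  0.0398 kilomoles = 0.0398 × 10^3 moles = 39.8
  5980 millimoles = 5980 × 10^-3 moles = 5.98
Sum: 2.6 + 5.39 + 39.8 + 5.98 = 53.77

53.77 moles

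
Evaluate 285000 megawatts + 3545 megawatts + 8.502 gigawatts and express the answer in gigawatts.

297.047 gigawatts

In gigawatts:
  285000 megawatts = 285000 × 10^-3 gigawatts = 285
  3545 megawatts = 3545 × 10^-3 gigawatts = 3.545
  8.502 gigawatts → 8.502
Sum: 285 + 3.545 + 8.502 = 297.047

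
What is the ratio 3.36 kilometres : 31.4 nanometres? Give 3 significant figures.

107000000000

(3.36e3) / (31.4e-9) = 0.107e12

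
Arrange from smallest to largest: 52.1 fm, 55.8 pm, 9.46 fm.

52.1 fm = 0.0000000000000521 m
55.8 pm = 0.0000000000558 m
9.46 fm = 0.00000000000000946 m

9.46 fm < 52.1 fm < 55.8 pm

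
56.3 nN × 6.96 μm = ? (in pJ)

0.391848 pJ

56.3 × 10⁻⁹ × 6.96 × 10⁻⁶ = 391.848 × 10⁻¹⁵ J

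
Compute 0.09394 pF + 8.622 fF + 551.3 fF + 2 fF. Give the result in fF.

In fF:
  0.09394 pF = 0.09394 × 10^3 fF = 93.94
  8.622 fF → 8.622
  551.3 fF → 551.3
  2 fF → 2
Sum: 93.94 + 8.622 + 551.3 + 2 = 655.862

655.862 fF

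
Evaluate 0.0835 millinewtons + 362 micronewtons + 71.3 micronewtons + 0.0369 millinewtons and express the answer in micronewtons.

In micronewtons:
  0.0835 millinewtons = 0.0835e3 micronewtons = 83.5
  362 micronewtons → 362
  71.3 micronewtons → 71.3
  0.0369 millinewtons = 0.0369e3 micronewtons = 36.9
Sum: 83.5 + 362 + 71.3 + 36.9 = 553.7

553.7 micronewtons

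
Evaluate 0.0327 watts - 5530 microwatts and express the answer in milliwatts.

In milliwatts:
  0.0327 watts = 0.0327e3 milliwatts = 32.7
  5530 microwatts = 5530e-3 milliwatts = 5.53
Difference: 32.7 - 5.53 = 27.17

27.17 milliwatts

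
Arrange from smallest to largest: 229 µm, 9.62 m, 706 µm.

229 µm = 0.000229 m
9.62 m = 9.62 m
706 µm = 0.000706 m

229 µm < 706 µm < 9.62 m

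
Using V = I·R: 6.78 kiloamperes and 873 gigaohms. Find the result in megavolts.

5918940000 megavolts

6.78 × 10³ × 873 × 10⁹ = 5918.94 × 10¹² V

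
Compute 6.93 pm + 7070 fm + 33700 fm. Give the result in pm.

47.7 pm

In pm:
  6.93 pm → 6.93
  7070 fm = 7070 × 10^-3 pm = 7.07
  33700 fm = 33700 × 10^-3 pm = 33.7
Sum: 6.93 + 7.07 + 33.7 = 47.7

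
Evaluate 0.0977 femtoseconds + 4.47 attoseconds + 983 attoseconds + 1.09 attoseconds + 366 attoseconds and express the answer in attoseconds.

1452.26 attoseconds

In attoseconds:
  0.0977 femtoseconds = 0.0977 × 10³ attoseconds = 97.7
  4.47 attoseconds → 4.47
  983 attoseconds → 983
  1.09 attoseconds → 1.09
  366 attoseconds → 366
Sum: 97.7 + 4.47 + 983 + 1.09 + 366 = 1452.26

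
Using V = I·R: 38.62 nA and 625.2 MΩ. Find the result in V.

38.62 × 10⁻⁹ × 625.2 × 10⁶ = 24145.224 × 10⁻³ V

24.145224 V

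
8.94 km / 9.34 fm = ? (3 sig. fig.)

957000000000000000

(8.94 × 10³) / (9.34 × 10⁻¹⁵) = 0.9572 × 10¹⁸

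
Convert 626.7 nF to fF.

626700000 fF

nano = 10⁻⁹, femto = 10⁻¹⁵; factor is 10⁶.
626.7 × 10⁶ = 626700000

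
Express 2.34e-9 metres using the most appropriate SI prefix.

= 2.34e-9 metres; 1e-9 is nano.

2.34 nanometres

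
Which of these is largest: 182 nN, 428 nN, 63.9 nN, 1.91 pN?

182 nN = 0.000000182 N
428 nN = 0.000000428 N
63.9 nN = 0.0000000639 N
1.91 pN = 0.00000000000191 N

428 nN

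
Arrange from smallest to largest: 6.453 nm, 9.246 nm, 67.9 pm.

6.453 nm = 0.000000006453 m
9.246 nm = 0.000000009246 m
67.9 pm = 0.0000000000679 m

67.9 pm < 6.453 nm < 9.246 nm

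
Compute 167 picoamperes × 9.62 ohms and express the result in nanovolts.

1.60654 nanovolts

167 × 10⁻¹² × 9.62 = 1606.54 × 10⁻¹² V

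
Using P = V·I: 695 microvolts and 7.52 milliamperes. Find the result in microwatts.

695 × 10^-6 × 7.52 × 10^-3 = 5226.4 × 10^-9 W

5.2264 microwatts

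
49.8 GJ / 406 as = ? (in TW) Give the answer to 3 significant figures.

(49.8 × 10⁹) / (406 × 10⁻¹⁸) = 0.12266 × 10²⁷ W

123000000000000 TW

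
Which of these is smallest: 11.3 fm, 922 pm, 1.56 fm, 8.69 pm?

1.56 fm

11.3 fm = 0.0000000000000113 m
922 pm = 0.000000000922 m
1.56 fm = 0.00000000000000156 m
8.69 pm = 0.00000000000869 m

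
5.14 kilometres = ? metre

5140 metres

kilo = 1e3, (no prefix) = 1e0; factor is 1e3.
5.14 × 1e3 = 5140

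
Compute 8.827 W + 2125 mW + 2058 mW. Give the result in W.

In W:
  8.827 W → 8.827
  2125 mW = 2125 × 10^-3 W = 2.125
  2058 mW = 2058 × 10^-3 W = 2.058
Sum: 8.827 + 2.125 + 2.058 = 13.01

13.01 W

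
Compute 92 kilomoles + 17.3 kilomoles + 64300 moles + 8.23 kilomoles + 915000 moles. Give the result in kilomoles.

In kilomoles:
  92 kilomoles → 92
  17.3 kilomoles → 17.3
  64300 moles = 64300 × 10⁻³ kilomoles = 64.3
  8.23 kilomoles → 8.23
  915000 moles = 915000 × 10⁻³ kilomoles = 915
Sum: 92 + 17.3 + 64.3 + 8.23 + 915 = 1096.83

1096.83 kilomoles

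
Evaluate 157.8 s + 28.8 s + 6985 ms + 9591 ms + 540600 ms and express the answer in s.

743.776 s

In s:
  157.8 s → 157.8
  28.8 s → 28.8
  6985 ms = 6985 × 10^-3 s = 6.985
  9591 ms = 9591 × 10^-3 s = 9.591
  540600 ms = 540600 × 10^-3 s = 540.6
Sum: 157.8 + 28.8 + 6.985 + 9.591 + 540.6 = 743.776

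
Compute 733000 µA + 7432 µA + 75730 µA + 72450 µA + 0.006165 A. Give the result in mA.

894.777 mA

In mA:
  733000 µA = 733000 × 10^-3 mA = 733
  7432 µA = 7432 × 10^-3 mA = 7.432
  75730 µA = 75730 × 10^-3 mA = 75.73
  72450 µA = 72450 × 10^-3 mA = 72.45
  0.006165 A = 0.006165 × 10^3 mA = 6.165
Sum: 733 + 7.432 + 75.73 + 72.45 + 6.165 = 894.777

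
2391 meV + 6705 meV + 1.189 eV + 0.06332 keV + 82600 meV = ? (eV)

In eV:
  2391 meV = 2391 × 10^-3 eV = 2.391
  6705 meV = 6705 × 10^-3 eV = 6.705
  1.189 eV → 1.189
  0.06332 keV = 0.06332 × 10^3 eV = 63.32
  82600 meV = 82600 × 10^-3 eV = 82.6
Sum: 2.391 + 6.705 + 1.189 + 63.32 + 82.6 = 156.205

156.205 eV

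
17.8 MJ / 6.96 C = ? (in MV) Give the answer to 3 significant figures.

2.56 MV

(17.8 × 10^6) / (6.96) = 2.5575 × 10^6 V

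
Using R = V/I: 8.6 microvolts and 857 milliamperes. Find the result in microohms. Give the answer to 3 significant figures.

10.0 microohms

(8.6 × 10^-6) / (857 × 10^-3) = 0.010035 × 10^-3 Ω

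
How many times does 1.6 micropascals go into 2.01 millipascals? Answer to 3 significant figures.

1260

(2.01 × 10⁻³) / (1.6 × 10⁻⁶) = 1.256 × 10³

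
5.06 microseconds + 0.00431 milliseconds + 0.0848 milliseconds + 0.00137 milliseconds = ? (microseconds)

In microseconds:
  5.06 microseconds → 5.06
  0.00431 milliseconds = 0.00431 × 10³ microseconds = 4.31
  0.0848 milliseconds = 0.0848 × 10³ microseconds = 84.8
  0.00137 milliseconds = 0.00137 × 10³ microseconds = 1.37
Sum: 5.06 + 4.31 + 84.8 + 1.37 = 95.54

95.54 microseconds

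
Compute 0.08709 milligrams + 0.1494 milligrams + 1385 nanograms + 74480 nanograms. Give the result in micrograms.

In micrograms:
  0.08709 milligrams = 0.08709 × 10³ micrograms = 87.09
  0.1494 milligrams = 0.1494 × 10³ micrograms = 149.4
  1385 nanograms = 1385 × 10⁻³ micrograms = 1.385
  74480 nanograms = 74480 × 10⁻³ micrograms = 74.48
Sum: 87.09 + 149.4 + 1.385 + 74.48 = 312.355

312.355 micrograms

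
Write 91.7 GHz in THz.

0.0917 THz

giga = 10⁹, tera = 10¹²; factor is 10⁻³.
91.7 × 10⁻³ = 0.0917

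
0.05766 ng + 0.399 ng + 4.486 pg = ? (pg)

In pg:
  0.05766 ng = 0.05766 × 10³ pg = 57.66
  0.399 ng = 0.399 × 10³ pg = 399
  4.486 pg → 4.486
Sum: 57.66 + 399 + 4.486 = 461.146

461.146 pg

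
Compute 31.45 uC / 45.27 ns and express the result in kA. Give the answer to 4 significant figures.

(31.45 × 10⁻⁶) / (45.27 × 10⁻⁹) = 0.694721 × 10³ A

0.6947 kA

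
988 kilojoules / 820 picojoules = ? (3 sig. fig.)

1200000000000000

(988e3) / (820e-12) = 1.205e15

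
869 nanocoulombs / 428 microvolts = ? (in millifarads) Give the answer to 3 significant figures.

(869 × 10⁻⁹) / (428 × 10⁻⁶) = 2.0304 × 10⁻³ F

2.03 millifarads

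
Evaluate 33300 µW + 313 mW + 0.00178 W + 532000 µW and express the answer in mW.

880.08 mW

In mW:
  33300 µW = 33300 × 10^-3 mW = 33.3
  313 mW → 313
  0.00178 W = 0.00178 × 10^3 mW = 1.78
  532000 µW = 532000 × 10^-3 mW = 532
Sum: 33.3 + 313 + 1.78 + 532 = 880.08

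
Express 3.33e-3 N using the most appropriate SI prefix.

= 3.33e-3 N; 1e-3 is milli.

3.33 mN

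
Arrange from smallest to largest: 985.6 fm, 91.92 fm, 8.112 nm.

985.6 fm = 0.0000000000009856 m
91.92 fm = 0.00000000000009192 m
8.112 nm = 0.000000008112 m

91.92 fm < 985.6 fm < 8.112 nm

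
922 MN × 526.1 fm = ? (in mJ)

0.4850642 mJ

922 × 10⁶ × 526.1 × 10⁻¹⁵ = 485064.2 × 10⁻⁹ J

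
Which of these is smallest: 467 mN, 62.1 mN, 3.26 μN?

3.26 μN

467 mN = 0.467 N
62.1 mN = 0.0621 N
3.26 μN = 0.00000326 N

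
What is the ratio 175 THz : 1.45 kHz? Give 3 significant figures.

(175 × 10^12) / (1.45 × 10^3) = 120.7 × 10^9

121000000000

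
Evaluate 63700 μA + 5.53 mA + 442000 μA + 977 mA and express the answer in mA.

In mA:
  63700 μA = 63700 × 10⁻³ mA = 63.7
  5.53 mA → 5.53
  442000 μA = 442000 × 10⁻³ mA = 442
  977 mA → 977
Sum: 63.7 + 5.53 + 442 + 977 = 1488.23

1488.23 mA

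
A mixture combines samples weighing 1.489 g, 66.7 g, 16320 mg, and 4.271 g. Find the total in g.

In g:
  1.489 g → 1.489
  66.7 g → 66.7
  16320 mg = 16320e-3 g = 16.32
  4.271 g → 4.271
Sum: 1.489 + 66.7 + 16.32 + 4.271 = 88.78

88.78 g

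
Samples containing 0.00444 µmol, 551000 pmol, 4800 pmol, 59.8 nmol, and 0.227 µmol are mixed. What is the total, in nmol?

In nmol:
  0.00444 µmol = 0.00444 × 10^3 nmol = 4.44
  551000 pmol = 551000 × 10^-3 nmol = 551
  4800 pmol = 4800 × 10^-3 nmol = 4.8
  59.8 nmol → 59.8
  0.227 µmol = 0.227 × 10^3 nmol = 227
Sum: 4.44 + 551 + 4.8 + 59.8 + 227 = 847.04

847.04 nmol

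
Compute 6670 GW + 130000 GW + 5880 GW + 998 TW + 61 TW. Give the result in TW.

In TW:
  6670 GW = 6670e-3 TW = 6.67
  130000 GW = 130000e-3 TW = 130
  5880 GW = 5880e-3 TW = 5.88
  998 TW → 998
  61 TW → 61
Sum: 6.67 + 130 + 5.88 + 998 + 61 = 1201.55

1201.55 TW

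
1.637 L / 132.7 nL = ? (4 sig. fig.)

(1.637) / (132.7 × 10^-9) = 0.012336 × 10^9

12340000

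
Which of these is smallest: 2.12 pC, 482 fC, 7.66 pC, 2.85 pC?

2.12 pC = 0.00000000000212 C
482 fC = 0.000000000000482 C
7.66 pC = 0.00000000000766 C
2.85 pC = 0.00000000000285 C

482 fC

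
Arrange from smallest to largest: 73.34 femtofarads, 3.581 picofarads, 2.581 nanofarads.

73.34 femtofarads < 3.581 picofarads < 2.581 nanofarads

73.34 femtofarads = 0.00000000000007334 farads
3.581 picofarads = 0.000000000003581 farads
2.581 nanofarads = 0.000000002581 farads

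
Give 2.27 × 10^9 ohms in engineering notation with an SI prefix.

2.27 gigaohms

= 2.27 × 10^9 ohms; 10^9 is giga.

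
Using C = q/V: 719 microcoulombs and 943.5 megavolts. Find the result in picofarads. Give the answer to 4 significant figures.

(719e-6) / (943.5e6) = 0.762056e-12 F

0.7621 picofarads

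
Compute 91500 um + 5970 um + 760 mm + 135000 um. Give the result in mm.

992.47 mm

In mm:
  91500 um = 91500 × 10^-3 mm = 91.5
  5970 um = 5970 × 10^-3 mm = 5.97
  760 mm → 760
  135000 um = 135000 × 10^-3 mm = 135
Sum: 91.5 + 5.97 + 760 + 135 = 992.47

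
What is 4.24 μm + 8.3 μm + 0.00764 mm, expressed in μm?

20.18 μm

In μm:
  4.24 μm → 4.24
  8.3 μm → 8.3
  0.00764 mm = 0.00764 × 10³ μm = 7.64
Sum: 4.24 + 8.3 + 7.64 = 20.18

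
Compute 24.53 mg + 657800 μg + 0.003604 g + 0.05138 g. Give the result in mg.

737.314 mg

In mg:
  24.53 mg → 24.53
  657800 μg = 657800 × 10^-3 mg = 657.8
  0.003604 g = 0.003604 × 10^3 mg = 3.604
  0.05138 g = 0.05138 × 10^3 mg = 51.38
Sum: 24.53 + 657.8 + 3.604 + 51.38 = 737.314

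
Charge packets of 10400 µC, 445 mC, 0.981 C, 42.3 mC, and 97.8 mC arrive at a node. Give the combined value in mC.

1576.5 mC

In mC:
  10400 µC = 10400 × 10^-3 mC = 10.4
  445 mC → 445
  0.981 C = 0.981 × 10^3 mC = 981
  42.3 mC → 42.3
  97.8 mC → 97.8
Sum: 10.4 + 445 + 981 + 42.3 + 97.8 = 1576.5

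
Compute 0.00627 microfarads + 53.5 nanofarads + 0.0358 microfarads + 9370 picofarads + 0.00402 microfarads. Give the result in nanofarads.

108.96 nanofarads

In nanofarads:
  0.00627 microfarads = 0.00627 × 10^3 nanofarads = 6.27
  53.5 nanofarads → 53.5
  0.0358 microfarads = 0.0358 × 10^3 nanofarads = 35.8
  9370 picofarads = 9370 × 10^-3 nanofarads = 9.37
  0.00402 microfarads = 0.00402 × 10^3 nanofarads = 4.02
Sum: 6.27 + 53.5 + 35.8 + 9.37 + 4.02 = 108.96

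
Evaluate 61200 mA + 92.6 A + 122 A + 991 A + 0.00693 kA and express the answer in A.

In A:
  61200 mA = 61200e-3 A = 61.2
  92.6 A → 92.6
  122 A → 122
  991 A → 991
  0.00693 kA = 0.00693e3 A = 6.93
Sum: 61.2 + 92.6 + 122 + 991 + 6.93 = 1273.73

1273.73 A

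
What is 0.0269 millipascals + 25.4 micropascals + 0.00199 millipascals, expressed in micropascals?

In micropascals:
  0.0269 millipascals = 0.0269e3 micropascals = 26.9
  25.4 micropascals → 25.4
  0.00199 millipascals = 0.00199e3 micropascals = 1.99
Sum: 26.9 + 25.4 + 1.99 = 54.29

54.29 micropascals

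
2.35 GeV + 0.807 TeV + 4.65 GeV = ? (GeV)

814 GeV

In GeV:
  2.35 GeV → 2.35
  0.807 TeV = 0.807 × 10³ GeV = 807
  4.65 GeV → 4.65
Sum: 2.35 + 807 + 4.65 = 814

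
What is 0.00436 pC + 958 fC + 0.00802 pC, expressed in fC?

In fC:
  0.00436 pC = 0.00436 × 10^3 fC = 4.36
  958 fC → 958
  0.00802 pC = 0.00802 × 10^3 fC = 8.02
Sum: 4.36 + 958 + 8.02 = 970.38

970.38 fC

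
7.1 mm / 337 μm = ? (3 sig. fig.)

21.1

(7.1 × 10^-3) / (337 × 10^-6) = 0.02107 × 10^3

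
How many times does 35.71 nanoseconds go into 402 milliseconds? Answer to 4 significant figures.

(402 × 10⁻³) / (35.71 × 10⁻⁹) = 11.257 × 10⁶

11260000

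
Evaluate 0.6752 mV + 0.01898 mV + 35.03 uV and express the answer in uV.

In uV:
  0.6752 mV = 0.6752 × 10^3 uV = 675.2
  0.01898 mV = 0.01898 × 10^3 uV = 18.98
  35.03 uV → 35.03
Sum: 675.2 + 18.98 + 35.03 = 729.21

729.21 uV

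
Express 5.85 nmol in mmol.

0.00000585 mmol

nano = 1e-9, milli = 1e-3; factor is 1e-6.
5.85 × 1e-6 = 0.00000585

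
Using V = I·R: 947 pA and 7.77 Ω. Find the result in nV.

947 × 10⁻¹² × 7.77 = 7358.19 × 10⁻¹² V

7.35819 nV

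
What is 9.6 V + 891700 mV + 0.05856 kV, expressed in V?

959.86 V

In V:
  9.6 V → 9.6
  891700 mV = 891700e-3 V = 891.7
  0.05856 kV = 0.05856e3 V = 58.56
Sum: 9.6 + 891.7 + 58.56 = 959.86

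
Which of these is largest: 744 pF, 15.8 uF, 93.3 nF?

744 pF = 0.000000000744 F
15.8 uF = 0.0000158 F
93.3 nF = 0.0000000933 F

15.8 uF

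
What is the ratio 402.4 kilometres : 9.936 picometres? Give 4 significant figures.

(402.4 × 10^3) / (9.936 × 10^-12) = 40.499 × 10^15

40500000000000000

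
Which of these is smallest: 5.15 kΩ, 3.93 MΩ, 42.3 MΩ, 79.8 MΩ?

5.15 kΩ

5.15 kΩ = 5150 Ω
3.93 MΩ = 3930000 Ω
42.3 MΩ = 42300000 Ω
79.8 MΩ = 79800000 Ω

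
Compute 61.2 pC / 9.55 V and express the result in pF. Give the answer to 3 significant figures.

6.41 pF

(61.2 × 10^-12) / (9.55) = 6.4084 × 10^-12 F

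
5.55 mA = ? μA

5550 μA

milli = 10^-3, micro = 10^-6; factor is 10^3.
5.55 × 10^3 = 5550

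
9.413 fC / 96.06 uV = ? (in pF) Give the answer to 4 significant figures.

(9.413 × 10^-15) / (96.06 × 10^-6) = 0.0979908 × 10^-9 F

97.99 pF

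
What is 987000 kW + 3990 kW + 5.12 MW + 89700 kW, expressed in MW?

In MW:
  987000 kW = 987000e-3 MW = 987
  3990 kW = 3990e-3 MW = 3.99
  5.12 MW → 5.12
  89700 kW = 89700e-3 MW = 89.7
Sum: 987 + 3.99 + 5.12 + 89.7 = 1085.81

1085.81 MW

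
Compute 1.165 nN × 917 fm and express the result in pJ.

0.000000001068305 pJ

1.165e-9 × 917e-15 = 1068.305e-24 J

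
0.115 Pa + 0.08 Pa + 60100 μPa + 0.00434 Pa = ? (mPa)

In mPa:
  0.115 Pa = 0.115 × 10^3 mPa = 115
  0.08 Pa = 0.08 × 10^3 mPa = 80
  60100 μPa = 60100 × 10^-3 mPa = 60.1
  0.00434 Pa = 0.00434 × 10^3 mPa = 4.34
Sum: 115 + 80 + 60.1 + 4.34 = 259.44

259.44 mPa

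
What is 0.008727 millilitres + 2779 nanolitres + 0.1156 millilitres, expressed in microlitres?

127.106 microlitres

In microlitres:
  0.008727 millilitres = 0.008727 × 10^3 microlitres = 8.727
  2779 nanolitres = 2779 × 10^-3 microlitres = 2.779
  0.1156 millilitres = 0.1156 × 10^3 microlitres = 115.6
Sum: 8.727 + 2.779 + 115.6 = 127.106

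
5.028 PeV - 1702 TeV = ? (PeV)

3.326 PeV

In PeV:
  5.028 PeV → 5.028
  1702 TeV = 1702e-3 PeV = 1.702
Difference: 5.028 - 1.702 = 3.326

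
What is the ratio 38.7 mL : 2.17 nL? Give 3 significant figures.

17800000

(38.7 × 10^-3) / (2.17 × 10^-9) = 17.83 × 10^6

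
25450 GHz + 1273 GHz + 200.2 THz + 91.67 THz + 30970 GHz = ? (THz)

349.563 THz

In THz:
  25450 GHz = 25450e-3 THz = 25.45
  1273 GHz = 1273e-3 THz = 1.273
  200.2 THz → 200.2
  91.67 THz → 91.67
  30970 GHz = 30970e-3 THz = 30.97
Sum: 25.45 + 1.273 + 200.2 + 91.67 + 30.97 = 349.563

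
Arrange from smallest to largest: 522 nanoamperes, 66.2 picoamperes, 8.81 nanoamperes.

66.2 picoamperes < 8.81 nanoamperes < 522 nanoamperes

522 nanoamperes = 0.000000522 amperes
66.2 picoamperes = 0.0000000000662 amperes
8.81 nanoamperes = 0.00000000881 amperes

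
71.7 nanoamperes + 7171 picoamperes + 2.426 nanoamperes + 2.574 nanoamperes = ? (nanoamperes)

In nanoamperes:
  71.7 nanoamperes → 71.7
  7171 picoamperes = 7171 × 10⁻³ nanoamperes = 7.171
  2.426 nanoamperes → 2.426
  2.574 nanoamperes → 2.574
Sum: 71.7 + 7.171 + 2.426 + 2.574 = 83.871

83.871 nanoamperes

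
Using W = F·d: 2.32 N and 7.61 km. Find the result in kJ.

17.6552 kJ

2.32 × 7.61e3 = 17.6552e3 J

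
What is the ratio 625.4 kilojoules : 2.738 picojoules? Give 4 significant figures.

228400000000000000

(625.4 × 10³) / (2.738 × 10⁻¹²) = 228.41 × 10¹⁵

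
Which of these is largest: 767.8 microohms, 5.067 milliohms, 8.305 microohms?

5.067 milliohms

767.8 microohms = 0.0007678 ohms
5.067 milliohms = 0.005067 ohms
8.305 microohms = 0.000008305 ohms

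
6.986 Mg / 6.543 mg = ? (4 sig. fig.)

(6.986 × 10⁶) / (6.543 × 10⁻³) = 1.0677 × 10⁹

1068000000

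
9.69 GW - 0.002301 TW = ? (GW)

In GW:
  9.69 GW → 9.69
  0.002301 TW = 0.002301 × 10³ GW = 2.301
Difference: 9.69 - 2.301 = 7.389

7.389 GW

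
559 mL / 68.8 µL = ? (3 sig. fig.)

8120

(559 × 10^-3) / (68.8 × 10^-6) = 8.125 × 10^3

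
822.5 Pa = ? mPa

(no prefix) = 10^0, milli = 10^-3; factor is 10^3.
822.5 × 10^3 = 822500

822500 mPa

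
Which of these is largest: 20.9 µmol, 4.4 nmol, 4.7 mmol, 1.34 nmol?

4.7 mmol

20.9 µmol = 0.0000209 mol
4.4 nmol = 0.0000000044 mol
4.7 mmol = 0.0047 mol
1.34 nmol = 0.00000000134 mol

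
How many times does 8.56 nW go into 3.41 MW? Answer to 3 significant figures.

398000000000000

(3.41 × 10^6) / (8.56 × 10^-9) = 0.3984 × 10^15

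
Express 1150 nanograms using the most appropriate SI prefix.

= 1.15 × 10^-6 grams; 10^-6 is micro.

1.15 micrograms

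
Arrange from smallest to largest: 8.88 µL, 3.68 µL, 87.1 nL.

8.88 µL = 0.00000888 L
3.68 µL = 0.00000368 L
87.1 nL = 0.0000000871 L

87.1 nL < 3.68 µL < 8.88 µL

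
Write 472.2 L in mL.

(no prefix) = 10^0, milli = 10^-3; factor is 10^3.
472.2 × 10^3 = 472200

472200 mL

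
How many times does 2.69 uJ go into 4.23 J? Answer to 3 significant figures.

(4.23) / (2.69 × 10^-6) = 1.572 × 10^6

1570000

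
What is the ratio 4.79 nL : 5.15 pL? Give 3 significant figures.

930

(4.79 × 10^-9) / (5.15 × 10^-12) = 0.9301 × 10^3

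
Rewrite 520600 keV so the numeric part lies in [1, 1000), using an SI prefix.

= 520.6 × 10⁶ eV; 10⁶ is mega.

520.6 MeV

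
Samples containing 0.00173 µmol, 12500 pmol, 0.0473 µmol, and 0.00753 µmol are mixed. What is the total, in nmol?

69.06 nmol

In nmol:
  0.00173 µmol = 0.00173 × 10^3 nmol = 1.73
  12500 pmol = 12500 × 10^-3 nmol = 12.5
  0.0473 µmol = 0.0473 × 10^3 nmol = 47.3
  0.00753 µmol = 0.00753 × 10^3 nmol = 7.53
Sum: 1.73 + 12.5 + 47.3 + 7.53 = 69.06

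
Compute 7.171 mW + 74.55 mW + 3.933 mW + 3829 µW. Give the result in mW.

89.483 mW

In mW:
  7.171 mW → 7.171
  74.55 mW → 74.55
  3.933 mW → 3.933
  3829 µW = 3829 × 10⁻³ mW = 3.829
Sum: 7.171 + 74.55 + 3.933 + 3.829 = 89.483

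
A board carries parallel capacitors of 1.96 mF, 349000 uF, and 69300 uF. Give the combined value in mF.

420.26 mF

In mF:
  1.96 mF → 1.96
  349000 uF = 349000e-3 mF = 349
  69300 uF = 69300e-3 mF = 69.3
Sum: 1.96 + 349 + 69.3 = 420.26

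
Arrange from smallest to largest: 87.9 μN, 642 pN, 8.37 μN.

642 pN < 8.37 μN < 87.9 μN

87.9 μN = 0.0000879 N
642 pN = 0.000000000642 N
8.37 μN = 0.00000837 N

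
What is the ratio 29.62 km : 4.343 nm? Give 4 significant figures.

6820000000000

(29.62e3) / (4.343e-9) = 6.8202e12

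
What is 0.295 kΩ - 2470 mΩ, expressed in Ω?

In Ω:
  0.295 kΩ = 0.295 × 10³ Ω = 295
  2470 mΩ = 2470 × 10⁻³ Ω = 2.47
Difference: 295 - 2.47 = 292.53

292.53 Ω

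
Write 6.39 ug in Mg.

0.00000000000639 Mg

micro = 10⁻⁶, mega = 10⁶; factor is 10⁻¹².
6.39 × 10⁻¹² = 0.00000000000639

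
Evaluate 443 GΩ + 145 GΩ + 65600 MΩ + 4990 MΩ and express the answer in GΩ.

In GΩ:
  443 GΩ → 443
  145 GΩ → 145
  65600 MΩ = 65600 × 10⁻³ GΩ = 65.6
  4990 MΩ = 4990 × 10⁻³ GΩ = 4.99
Sum: 443 + 145 + 65.6 + 4.99 = 658.59

658.59 GΩ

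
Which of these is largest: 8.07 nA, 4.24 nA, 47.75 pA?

8.07 nA = 0.00000000807 A
4.24 nA = 0.00000000424 A
47.75 pA = 0.00000000004775 A

8.07 nA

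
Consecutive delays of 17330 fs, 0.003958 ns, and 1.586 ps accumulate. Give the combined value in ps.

22.874 ps

In ps:
  17330 fs = 17330 × 10^-3 ps = 17.33
  0.003958 ns = 0.003958 × 10^3 ps = 3.958
  1.586 ps → 1.586
Sum: 17.33 + 3.958 + 1.586 = 22.874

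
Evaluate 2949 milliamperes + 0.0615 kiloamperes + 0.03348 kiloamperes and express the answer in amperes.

In amperes:
  2949 milliamperes = 2949 × 10^-3 amperes = 2.949
  0.0615 kiloamperes = 0.0615 × 10^3 amperes = 61.5
  0.03348 kiloamperes = 0.03348 × 10^3 amperes = 33.48
Sum: 2.949 + 61.5 + 33.48 = 97.929

97.929 amperes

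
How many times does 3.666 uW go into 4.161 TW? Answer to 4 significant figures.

1135000000000000000

(4.161 × 10¹²) / (3.666 × 10⁻⁶) = 1.135 × 10¹⁸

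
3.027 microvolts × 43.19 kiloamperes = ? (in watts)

3.027e-6 × 43.19e3 = 130.73613e-3 W

0.13073613 watts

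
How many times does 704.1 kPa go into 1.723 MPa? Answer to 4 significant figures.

2.447

(1.723 × 10⁶) / (704.1 × 10³) = 0.0024471 × 10³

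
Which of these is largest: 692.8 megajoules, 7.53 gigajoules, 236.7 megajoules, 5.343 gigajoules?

7.53 gigajoules

692.8 megajoules = 692800000 joules
7.53 gigajoules = 7530000000 joules
236.7 megajoules = 236700000 joules
5.343 gigajoules = 5343000000 joules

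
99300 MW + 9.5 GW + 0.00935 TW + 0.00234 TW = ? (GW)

120.49 GW

In GW:
  99300 MW = 99300e-3 GW = 99.3
  9.5 GW → 9.5
  0.00935 TW = 0.00935e3 GW = 9.35
  0.00234 TW = 0.00234e3 GW = 2.34
Sum: 99.3 + 9.5 + 9.35 + 2.34 = 120.49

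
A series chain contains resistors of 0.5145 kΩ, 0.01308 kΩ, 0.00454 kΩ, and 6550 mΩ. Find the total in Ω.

538.67 Ω

In Ω:
  0.5145 kΩ = 0.5145 × 10³ Ω = 514.5
  0.01308 kΩ = 0.01308 × 10³ Ω = 13.08
  0.00454 kΩ = 0.00454 × 10³ Ω = 4.54
  6550 mΩ = 6550 × 10⁻³ Ω = 6.55
Sum: 514.5 + 13.08 + 4.54 + 6.55 = 538.67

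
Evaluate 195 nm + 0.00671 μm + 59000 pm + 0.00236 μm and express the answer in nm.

In nm:
  195 nm → 195
  0.00671 μm = 0.00671 × 10^3 nm = 6.71
  59000 pm = 59000 × 10^-3 nm = 59
  0.00236 μm = 0.00236 × 10^3 nm = 2.36
Sum: 195 + 6.71 + 59 + 2.36 = 263.07

263.07 nm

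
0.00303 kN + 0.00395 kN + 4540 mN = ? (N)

11.52 N

In N:
  0.00303 kN = 0.00303 × 10^3 N = 3.03
  0.00395 kN = 0.00395 × 10^3 N = 3.95
  4540 mN = 4540 × 10^-3 N = 4.54
Sum: 3.03 + 3.95 + 4.54 = 11.52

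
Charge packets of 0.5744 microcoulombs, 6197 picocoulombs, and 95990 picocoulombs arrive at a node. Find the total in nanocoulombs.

In nanocoulombs:
  0.5744 microcoulombs = 0.5744 × 10³ nanocoulombs = 574.4
  6197 picocoulombs = 6197 × 10⁻³ nanocoulombs = 6.197
  95990 picocoulombs = 95990 × 10⁻³ nanocoulombs = 95.99
Sum: 574.4 + 6.197 + 95.99 = 676.587

676.587 nanocoulombs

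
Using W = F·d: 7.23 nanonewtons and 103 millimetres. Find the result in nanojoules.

7.23 × 10^-9 × 103 × 10^-3 = 744.69 × 10^-12 J

0.74469 nanojoules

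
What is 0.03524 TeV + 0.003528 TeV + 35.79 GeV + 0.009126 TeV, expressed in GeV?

83.684 GeV

In GeV:
  0.03524 TeV = 0.03524e3 GeV = 35.24
  0.003528 TeV = 0.003528e3 GeV = 3.528
  35.79 GeV → 35.79
  0.009126 TeV = 0.009126e3 GeV = 9.126
Sum: 35.24 + 3.528 + 35.79 + 9.126 = 83.684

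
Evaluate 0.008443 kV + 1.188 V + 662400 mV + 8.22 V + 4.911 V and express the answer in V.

685.162 V

In V:
  0.008443 kV = 0.008443 × 10³ V = 8.443
  1.188 V → 1.188
  662400 mV = 662400 × 10⁻³ V = 662.4
  8.22 V → 8.22
  4.911 V → 4.911
Sum: 8.443 + 1.188 + 662.4 + 8.22 + 4.911 = 685.162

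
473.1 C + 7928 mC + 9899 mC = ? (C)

490.927 C

In C:
  473.1 C → 473.1
  7928 mC = 7928e-3 C = 7.928
  9899 mC = 9899e-3 C = 9.899
Sum: 473.1 + 7.928 + 9.899 = 490.927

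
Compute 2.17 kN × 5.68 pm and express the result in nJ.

12.3256 nJ

2.17 × 10^3 × 5.68 × 10^-12 = 12.3256 × 10^-9 J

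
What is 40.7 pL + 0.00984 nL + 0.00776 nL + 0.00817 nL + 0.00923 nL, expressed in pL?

In pL:
  40.7 pL → 40.7
  0.00984 nL = 0.00984 × 10^3 pL = 9.84
  0.00776 nL = 0.00776 × 10^3 pL = 7.76
  0.00817 nL = 0.00817 × 10^3 pL = 8.17
  0.00923 nL = 0.00923 × 10^3 pL = 9.23
Sum: 40.7 + 9.84 + 7.76 + 8.17 + 9.23 = 75.7

75.7 pL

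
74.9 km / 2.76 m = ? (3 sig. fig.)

27100

(74.9 × 10^3) / (2.76) = 27.14 × 10^3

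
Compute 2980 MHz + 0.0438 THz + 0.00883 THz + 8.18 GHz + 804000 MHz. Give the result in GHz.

867.79 GHz

In GHz:
  2980 MHz = 2980 × 10⁻³ GHz = 2.98
  0.0438 THz = 0.0438 × 10³ GHz = 43.8
  0.00883 THz = 0.00883 × 10³ GHz = 8.83
  8.18 GHz → 8.18
  804000 MHz = 804000 × 10⁻³ GHz = 804
Sum: 2.98 + 43.8 + 8.83 + 8.18 + 804 = 867.79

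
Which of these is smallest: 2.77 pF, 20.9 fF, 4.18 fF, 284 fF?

2.77 pF = 0.00000000000277 F
20.9 fF = 0.0000000000000209 F
4.18 fF = 0.00000000000000418 F
284 fF = 0.000000000000284 F

4.18 fF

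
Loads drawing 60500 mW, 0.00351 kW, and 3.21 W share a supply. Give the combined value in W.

67.22 W

In W:
  60500 mW = 60500 × 10⁻³ W = 60.5
  0.00351 kW = 0.00351 × 10³ W = 3.51
  3.21 W → 3.21
Sum: 60.5 + 3.51 + 3.21 = 67.22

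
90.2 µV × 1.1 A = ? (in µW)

90.2 × 10^-6 × 1.1 = 99.22 × 10^-6 W

99.22 µW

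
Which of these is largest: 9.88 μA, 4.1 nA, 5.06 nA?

9.88 μA = 0.00000988 A
4.1 nA = 0.0000000041 A
5.06 nA = 0.00000000506 A

9.88 μA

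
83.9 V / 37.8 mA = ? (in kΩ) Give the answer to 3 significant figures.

2.22 kΩ

(83.9) / (37.8 × 10^-3) = 2.2196 × 10^3 Ω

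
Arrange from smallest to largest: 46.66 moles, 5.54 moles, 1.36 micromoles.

1.36 micromoles < 5.54 moles < 46.66 moles

46.66 moles = 46.66 moles
5.54 moles = 5.54 moles
1.36 micromoles = 0.00000136 moles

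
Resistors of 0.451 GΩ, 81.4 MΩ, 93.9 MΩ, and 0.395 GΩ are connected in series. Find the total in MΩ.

In MΩ:
  0.451 GΩ = 0.451e3 MΩ = 451
  81.4 MΩ → 81.4
  93.9 MΩ → 93.9
  0.395 GΩ = 0.395e3 MΩ = 395
Sum: 451 + 81.4 + 93.9 + 395 = 1021.3

1021.3 MΩ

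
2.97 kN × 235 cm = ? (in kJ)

6.9795 kJ

2.97 × 10^3 × 235 × 10^-2 = 697.95 × 10^1 J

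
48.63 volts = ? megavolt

(no prefix) = 10⁰, mega = 10⁶; factor is 10⁻⁶.
48.63 × 10⁻⁶ = 0.00004863

0.00004863 megavolts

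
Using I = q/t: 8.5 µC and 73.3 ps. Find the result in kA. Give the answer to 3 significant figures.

116 kA

(8.5e-6) / (73.3e-12) = 0.11596e6 A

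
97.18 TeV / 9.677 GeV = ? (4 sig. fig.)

(97.18 × 10^12) / (9.677 × 10^9) = 10.042 × 10^3

10040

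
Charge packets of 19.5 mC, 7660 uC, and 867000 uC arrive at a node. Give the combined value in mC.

In mC:
  19.5 mC → 19.5
  7660 uC = 7660 × 10⁻³ mC = 7.66
  867000 uC = 867000 × 10⁻³ mC = 867
Sum: 19.5 + 7.66 + 867 = 894.16

894.16 mC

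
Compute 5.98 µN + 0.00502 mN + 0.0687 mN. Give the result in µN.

79.7 µN

In µN:
  5.98 µN → 5.98
  0.00502 mN = 0.00502e3 µN = 5.02
  0.0687 mN = 0.0687e3 µN = 68.7
Sum: 5.98 + 5.02 + 68.7 = 79.7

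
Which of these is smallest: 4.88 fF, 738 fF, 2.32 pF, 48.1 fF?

4.88 fF = 0.00000000000000488 F
738 fF = 0.000000000000738 F
2.32 pF = 0.00000000000232 F
48.1 fF = 0.0000000000000481 F

4.88 fF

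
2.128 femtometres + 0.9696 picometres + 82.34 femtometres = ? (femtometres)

In femtometres:
  2.128 femtometres → 2.128
  0.9696 picometres = 0.9696 × 10^3 femtometres = 969.6
  82.34 femtometres → 82.34
Sum: 2.128 + 969.6 + 82.34 = 1054.068

1054.068 femtometres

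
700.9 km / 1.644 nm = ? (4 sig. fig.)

426300000000000

(700.9 × 10³) / (1.644 × 10⁻⁹) = 426.34 × 10¹²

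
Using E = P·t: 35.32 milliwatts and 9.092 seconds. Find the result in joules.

35.32 × 10⁻³ × 9.092 = 321.12944 × 10⁻³ J

0.32112944 joules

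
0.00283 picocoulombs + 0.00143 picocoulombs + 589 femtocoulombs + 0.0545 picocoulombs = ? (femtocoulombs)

In femtocoulombs:
  0.00283 picocoulombs = 0.00283 × 10^3 femtocoulombs = 2.83
  0.00143 picocoulombs = 0.00143 × 10^3 femtocoulombs = 1.43
  589 femtocoulombs → 589
  0.0545 picocoulombs = 0.0545 × 10^3 femtocoulombs = 54.5
Sum: 2.83 + 1.43 + 589 + 54.5 = 647.76

647.76 femtocoulombs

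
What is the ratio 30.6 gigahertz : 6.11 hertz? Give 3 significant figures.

(30.6 × 10^9) / (6.11) = 5.008 × 10^9

5010000000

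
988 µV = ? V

0.000988 V

micro = 1e-6, (no prefix) = 1e0; factor is 1e-6.
988 × 1e-6 = 0.000988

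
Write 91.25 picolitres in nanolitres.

pico = 1e-12, nano = 1e-9; factor is 1e-3.
91.25 × 1e-3 = 0.09125

0.09125 nanolitres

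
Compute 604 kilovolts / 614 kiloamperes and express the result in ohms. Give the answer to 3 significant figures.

(604e3) / (614e3) = 0.98371 Ω

0.984 ohms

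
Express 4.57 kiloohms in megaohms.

kilo = 10^3, mega = 10^6; factor is 10^-3.
4.57 × 10^-3 = 0.00457

0.00457 megaohms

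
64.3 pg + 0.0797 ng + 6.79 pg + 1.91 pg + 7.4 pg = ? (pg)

In pg:
  64.3 pg → 64.3
  0.0797 ng = 0.0797 × 10^3 pg = 79.7
  6.79 pg → 6.79
  1.91 pg → 1.91
  7.4 pg → 7.4
Sum: 64.3 + 79.7 + 6.79 + 1.91 + 7.4 = 160.1

160.1 pg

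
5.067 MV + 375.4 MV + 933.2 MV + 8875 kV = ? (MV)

In MV:
  5.067 MV → 5.067
  375.4 MV → 375.4
  933.2 MV → 933.2
  8875 kV = 8875 × 10⁻³ MV = 8.875
Sum: 5.067 + 375.4 + 933.2 + 8.875 = 1322.542

1322.542 MV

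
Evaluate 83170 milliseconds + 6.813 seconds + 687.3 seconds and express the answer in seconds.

777.283 seconds

In seconds:
  83170 milliseconds = 83170e-3 seconds = 83.17
  6.813 seconds → 6.813
  687.3 seconds → 687.3
Sum: 83.17 + 6.813 + 687.3 = 777.283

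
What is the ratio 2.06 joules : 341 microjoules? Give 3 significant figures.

(2.06) / (341 × 10⁻⁶) = 0.006041 × 10⁶

6040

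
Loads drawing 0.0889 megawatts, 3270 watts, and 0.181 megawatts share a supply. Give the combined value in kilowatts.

In kilowatts:
  0.0889 megawatts = 0.0889e3 kilowatts = 88.9
  3270 watts = 3270e-3 kilowatts = 3.27
  0.181 megawatts = 0.181e3 kilowatts = 181
Sum: 88.9 + 3.27 + 181 = 273.17

273.17 kilowatts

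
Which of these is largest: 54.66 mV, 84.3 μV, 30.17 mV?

54.66 mV = 0.05466 V
84.3 μV = 0.0000843 V
30.17 mV = 0.03017 V

54.66 mV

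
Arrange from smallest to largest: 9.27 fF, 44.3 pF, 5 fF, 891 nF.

9.27 fF = 0.00000000000000927 F
44.3 pF = 0.0000000000443 F
5 fF = 0.000000000000005 F
891 nF = 0.000000891 F

5 fF < 9.27 fF < 44.3 pF < 891 nF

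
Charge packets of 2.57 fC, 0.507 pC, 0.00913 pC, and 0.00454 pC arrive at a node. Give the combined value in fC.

523.24 fC

In fC:
  2.57 fC → 2.57
  0.507 pC = 0.507 × 10^3 fC = 507
  0.00913 pC = 0.00913 × 10^3 fC = 9.13
  0.00454 pC = 0.00454 × 10^3 fC = 4.54
Sum: 2.57 + 507 + 9.13 + 4.54 = 523.24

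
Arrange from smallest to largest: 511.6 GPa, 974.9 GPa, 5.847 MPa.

511.6 GPa = 511600000000 Pa
974.9 GPa = 974900000000 Pa
5.847 MPa = 5847000 Pa

5.847 MPa < 511.6 GPa < 974.9 GPa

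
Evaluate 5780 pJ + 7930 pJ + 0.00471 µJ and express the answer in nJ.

In nJ:
  5780 pJ = 5780e-3 nJ = 5.78
  7930 pJ = 7930e-3 nJ = 7.93
  0.00471 µJ = 0.00471e3 nJ = 4.71
Sum: 5.78 + 7.93 + 4.71 = 18.42

18.42 nJ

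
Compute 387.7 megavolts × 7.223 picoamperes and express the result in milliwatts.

387.7 × 10⁶ × 7.223 × 10⁻¹² = 2800.3571 × 10⁻⁶ W

2.8003571 milliwatts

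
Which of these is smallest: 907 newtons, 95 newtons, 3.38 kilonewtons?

907 newtons = 907 newtons
95 newtons = 95 newtons
3.38 kilonewtons = 3380 newtons

95 newtons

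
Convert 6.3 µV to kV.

0.0000000063 kV

micro = 1e-6, kilo = 1e3; factor is 1e-9.
6.3 × 1e-9 = 0.0000000063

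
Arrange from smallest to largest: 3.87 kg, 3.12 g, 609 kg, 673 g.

3.87 kg = 3870 g
3.12 g = 3.12 g
609 kg = 609000 g
673 g = 673 g

3.12 g < 673 g < 3.87 kg < 609 kg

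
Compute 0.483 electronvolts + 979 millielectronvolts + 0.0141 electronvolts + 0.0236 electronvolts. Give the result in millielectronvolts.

In millielectronvolts:
  0.483 electronvolts = 0.483e3 millielectronvolts = 483
  979 millielectronvolts → 979
  0.0141 electronvolts = 0.0141e3 millielectronvolts = 14.1
  0.0236 electronvolts = 0.0236e3 millielectronvolts = 23.6
Sum: 483 + 979 + 14.1 + 23.6 = 1499.7

1499.7 millielectronvolts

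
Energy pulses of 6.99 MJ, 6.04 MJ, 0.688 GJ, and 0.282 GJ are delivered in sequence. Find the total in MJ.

983.03 MJ

In MJ:
  6.99 MJ → 6.99
  6.04 MJ → 6.04
  0.688 GJ = 0.688 × 10³ MJ = 688
  0.282 GJ = 0.282 × 10³ MJ = 282
Sum: 6.99 + 6.04 + 688 + 282 = 983.03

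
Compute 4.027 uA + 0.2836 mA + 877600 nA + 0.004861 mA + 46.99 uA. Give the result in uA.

1217.078 uA

In uA:
  4.027 uA → 4.027
  0.2836 mA = 0.2836 × 10³ uA = 283.6
  877600 nA = 877600 × 10⁻³ uA = 877.6
  0.004861 mA = 0.004861 × 10³ uA = 4.861
  46.99 uA → 46.99
Sum: 4.027 + 283.6 + 877.6 + 4.861 + 46.99 = 1217.078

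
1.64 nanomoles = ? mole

0.00000000164 moles

nano = 1e-9, (no prefix) = 1e0; factor is 1e-9.
1.64 × 1e-9 = 0.00000000164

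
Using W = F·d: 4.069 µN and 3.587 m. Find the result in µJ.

4.069 × 10⁻⁶ × 3.587 = 14.595503 × 10⁻⁶ J

14.595503 µJ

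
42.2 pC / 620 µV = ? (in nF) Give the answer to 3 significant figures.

68.1 nF

(42.2e-12) / (620e-6) = 0.068065e-6 F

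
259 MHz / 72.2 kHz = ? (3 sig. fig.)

(259e6) / (72.2e3) = 3.587e3

3590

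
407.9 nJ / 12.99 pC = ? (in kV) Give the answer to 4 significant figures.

31.40 kV

(407.9 × 10⁻⁹) / (12.99 × 10⁻¹²) = 31.4011 × 10³ V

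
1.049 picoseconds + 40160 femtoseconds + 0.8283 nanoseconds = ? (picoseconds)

869.509 picoseconds

In picoseconds:
  1.049 picoseconds → 1.049
  40160 femtoseconds = 40160 × 10^-3 picoseconds = 40.16
  0.8283 nanoseconds = 0.8283 × 10^3 picoseconds = 828.3
Sum: 1.049 + 40.16 + 828.3 = 869.509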